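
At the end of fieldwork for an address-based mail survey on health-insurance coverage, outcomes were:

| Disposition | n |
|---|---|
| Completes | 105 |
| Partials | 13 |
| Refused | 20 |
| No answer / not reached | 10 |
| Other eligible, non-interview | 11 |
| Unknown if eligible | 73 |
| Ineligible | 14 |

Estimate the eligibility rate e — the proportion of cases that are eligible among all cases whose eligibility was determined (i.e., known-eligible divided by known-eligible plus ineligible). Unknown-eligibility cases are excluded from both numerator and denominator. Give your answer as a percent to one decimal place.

Eligible (known) → 105 + 13 + 20 + 10 + 11 = 159
e = 159 / (159 + 14) = 159 / 173 = 0.9191

91.9%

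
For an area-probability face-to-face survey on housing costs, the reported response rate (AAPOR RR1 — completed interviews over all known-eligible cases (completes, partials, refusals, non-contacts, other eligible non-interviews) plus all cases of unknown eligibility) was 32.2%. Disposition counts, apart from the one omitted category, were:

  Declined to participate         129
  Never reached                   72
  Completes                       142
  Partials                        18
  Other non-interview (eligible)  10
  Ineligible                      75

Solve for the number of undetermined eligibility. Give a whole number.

RR1 = 142 / D = 0.322
D = 142 / 0.322 = 441.0
Other denominator terms total 371
undetermined eligibility = 441.0 − 371 ≈ 70

70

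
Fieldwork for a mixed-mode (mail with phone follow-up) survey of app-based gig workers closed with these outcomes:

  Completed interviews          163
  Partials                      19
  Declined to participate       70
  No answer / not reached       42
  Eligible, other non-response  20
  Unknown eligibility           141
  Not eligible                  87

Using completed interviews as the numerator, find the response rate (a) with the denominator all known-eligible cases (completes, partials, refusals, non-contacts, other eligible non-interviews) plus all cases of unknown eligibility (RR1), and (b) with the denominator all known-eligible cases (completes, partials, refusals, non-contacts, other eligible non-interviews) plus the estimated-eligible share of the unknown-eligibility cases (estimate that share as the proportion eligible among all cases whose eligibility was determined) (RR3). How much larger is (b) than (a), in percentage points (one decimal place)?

Top → 163
Denom → 163 + 19 + 70 + 42 + 20 + 141 = 455
RR1 = 163 / 455 = 0.3582
Eligible (known) → 163 + 19 + 70 + 42 + 20 = 314
e = 314 / (314 + 87) = 314 / 401 = 0.7830
Estimated eligible among unknowns → 0.7830 × 141 = 110.40
Denom → 314 + 110.40 = 424.40
RR3 = 163 / 424.40 = 0.3841
Difference = 38.41 − 35.82 = 2.59 percentage points

2.6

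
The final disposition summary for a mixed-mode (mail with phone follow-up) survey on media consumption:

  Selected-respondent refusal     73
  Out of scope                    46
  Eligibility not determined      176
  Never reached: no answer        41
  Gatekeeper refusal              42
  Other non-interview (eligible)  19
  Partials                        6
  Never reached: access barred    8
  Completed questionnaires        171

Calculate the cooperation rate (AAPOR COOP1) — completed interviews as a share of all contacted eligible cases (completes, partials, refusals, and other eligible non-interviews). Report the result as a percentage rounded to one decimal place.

Refusals = 42 + 73 = 115
No contact after all attempts = 41 + 8 = 49
Num → 171
Base → 171 + 6 + 115 + 19 = 311
COOP1 = 171 / 311 = 0.5498

55.0%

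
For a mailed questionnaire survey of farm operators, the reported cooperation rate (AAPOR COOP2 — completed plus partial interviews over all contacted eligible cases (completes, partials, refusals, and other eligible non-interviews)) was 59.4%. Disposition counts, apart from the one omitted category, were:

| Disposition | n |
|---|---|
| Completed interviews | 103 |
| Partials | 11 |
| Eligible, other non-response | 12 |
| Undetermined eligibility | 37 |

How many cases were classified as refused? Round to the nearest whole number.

66

Numerator: 103 + 11 = 114
COOP2 = 114 / D = 0.594
D = 114 / 0.594 = 191.9
Other denominator terms total 126
refused = 191.9 − 126 ≈ 66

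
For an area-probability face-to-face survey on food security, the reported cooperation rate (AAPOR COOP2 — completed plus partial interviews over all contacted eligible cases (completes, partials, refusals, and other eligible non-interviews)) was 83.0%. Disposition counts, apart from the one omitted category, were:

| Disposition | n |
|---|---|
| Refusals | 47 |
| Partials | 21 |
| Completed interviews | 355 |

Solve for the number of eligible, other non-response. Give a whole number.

30

Numerator = 355 + 21 = 376
COOP2 = 376 / D = 0.830
D = 376 / 0.830 = 453.0
Other denominator terms total 423
eligible, other non-response = 453.0 − 423 ≈ 30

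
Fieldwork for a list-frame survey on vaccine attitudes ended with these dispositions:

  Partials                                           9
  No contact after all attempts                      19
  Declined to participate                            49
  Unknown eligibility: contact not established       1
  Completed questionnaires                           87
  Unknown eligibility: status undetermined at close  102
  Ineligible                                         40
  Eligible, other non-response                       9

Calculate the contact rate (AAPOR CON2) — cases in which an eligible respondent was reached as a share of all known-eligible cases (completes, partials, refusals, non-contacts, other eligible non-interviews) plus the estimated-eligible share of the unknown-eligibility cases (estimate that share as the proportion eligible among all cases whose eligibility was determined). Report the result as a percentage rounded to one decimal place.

Undetermined eligibility = 1 + 102 = 103
Top: 87 + 9 + 49 + 9 = 154
Known eligible: 87 + 9 + 49 + 19 + 9 = 173
e = 173 / (173 + 40) = 173 / 213 = 0.8122
Estimated eligible among unknowns: 0.8122 × 103 = 83.66
Denominator: 173 + 83.66 = 256.66
CON2 = 154 / 256.66 = 0.6000

60.0%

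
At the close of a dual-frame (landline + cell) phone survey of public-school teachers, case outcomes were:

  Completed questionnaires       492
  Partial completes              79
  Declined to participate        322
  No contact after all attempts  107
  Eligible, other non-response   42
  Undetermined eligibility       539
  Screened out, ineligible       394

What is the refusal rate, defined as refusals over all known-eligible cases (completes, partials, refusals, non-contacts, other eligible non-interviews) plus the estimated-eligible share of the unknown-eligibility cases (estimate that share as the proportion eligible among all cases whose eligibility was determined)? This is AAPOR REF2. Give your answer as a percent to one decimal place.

22.5%

Numerator = 322
Eligible (known) = 492 + 79 + 322 + 107 + 42 = 1042
e = 1042 / (1042 + 394) = 1042 / 1436 = 0.7256
Estimated eligible among unknowns = 0.7256 × 539 = 391.10
Base = 1042 + 391.10 = 1433.10
REF2 = 322 / 1433.10 = 0.2247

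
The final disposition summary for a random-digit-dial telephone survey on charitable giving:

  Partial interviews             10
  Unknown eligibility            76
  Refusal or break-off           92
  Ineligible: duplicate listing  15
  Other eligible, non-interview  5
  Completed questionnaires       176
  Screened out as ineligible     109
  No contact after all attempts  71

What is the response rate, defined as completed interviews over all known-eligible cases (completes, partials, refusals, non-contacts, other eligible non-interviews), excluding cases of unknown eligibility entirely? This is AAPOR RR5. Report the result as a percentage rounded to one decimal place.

Ineligible = 109 + 15 = 124
Top = 176
Base = 176 + 10 + 92 + 71 + 5 = 354
RR5 = 176 / 354 = 0.4972

49.7%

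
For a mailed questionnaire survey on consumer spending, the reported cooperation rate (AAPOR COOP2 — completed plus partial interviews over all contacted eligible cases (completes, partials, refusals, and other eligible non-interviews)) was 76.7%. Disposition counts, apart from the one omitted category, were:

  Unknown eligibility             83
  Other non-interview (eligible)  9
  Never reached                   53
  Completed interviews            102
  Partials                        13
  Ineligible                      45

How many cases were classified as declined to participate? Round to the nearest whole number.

Top = 102 + 13 = 115
COOP2 = 115 / D = 0.767
D = 115 / 0.767 = 149.9
Remaining denominator categories sum to 124
declined to participate = 149.9 − 124 ≈ 26

26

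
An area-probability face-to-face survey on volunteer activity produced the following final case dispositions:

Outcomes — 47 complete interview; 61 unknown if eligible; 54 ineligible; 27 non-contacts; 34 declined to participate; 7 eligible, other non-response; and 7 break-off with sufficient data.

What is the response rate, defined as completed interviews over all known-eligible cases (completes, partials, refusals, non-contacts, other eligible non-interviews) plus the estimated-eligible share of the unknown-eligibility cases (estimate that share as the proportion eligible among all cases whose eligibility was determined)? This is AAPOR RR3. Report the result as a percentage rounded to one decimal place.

Top = 47
Determined eligible = 47 + 7 + 34 + 27 + 7 = 122
e = 122 / (122 + 54) = 122 / 176 = 0.6932
Estimated eligible among unknowns = 0.6932 × 61 = 42.29
Denominator = 122 + 42.29 = 164.29
RR3 = 47 / 164.29 = 0.2861

28.6%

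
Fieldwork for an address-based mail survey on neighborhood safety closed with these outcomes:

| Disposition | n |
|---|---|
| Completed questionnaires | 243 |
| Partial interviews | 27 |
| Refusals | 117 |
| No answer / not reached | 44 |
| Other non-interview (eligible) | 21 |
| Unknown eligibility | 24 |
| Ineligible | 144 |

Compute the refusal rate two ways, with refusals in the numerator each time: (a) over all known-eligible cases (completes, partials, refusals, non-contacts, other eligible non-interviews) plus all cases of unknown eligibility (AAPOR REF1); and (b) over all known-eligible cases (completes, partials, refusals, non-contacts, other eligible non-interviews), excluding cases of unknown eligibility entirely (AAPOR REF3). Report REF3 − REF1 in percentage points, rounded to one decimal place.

Numerator = 117
Denominator = 243 + 27 + 117 + 44 + 21 + 24 = 476
REF1 = 117 / 476 = 0.2458
Denominator = 243 + 27 + 117 + 44 + 21 = 452
REF3 = 117 / 452 = 0.2588
Difference = 25.88 − 24.58 = 1.30 percentage points

1.3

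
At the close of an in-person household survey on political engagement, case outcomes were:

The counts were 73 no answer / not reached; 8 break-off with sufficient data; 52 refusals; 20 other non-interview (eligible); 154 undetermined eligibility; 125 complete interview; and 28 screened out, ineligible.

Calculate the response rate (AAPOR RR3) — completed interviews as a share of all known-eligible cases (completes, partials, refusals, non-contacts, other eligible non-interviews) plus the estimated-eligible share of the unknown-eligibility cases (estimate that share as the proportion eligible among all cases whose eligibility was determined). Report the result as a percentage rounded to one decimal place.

29.9%

Num = 125
Determined eligible = 125 + 8 + 52 + 73 + 20 = 278
e = 278 / (278 + 28) = 278 / 306 = 0.9085
Estimated eligible among unknowns = 0.9085 × 154 = 139.91
Base = 278 + 139.91 = 417.91
RR3 = 125 / 417.91 = 0.2991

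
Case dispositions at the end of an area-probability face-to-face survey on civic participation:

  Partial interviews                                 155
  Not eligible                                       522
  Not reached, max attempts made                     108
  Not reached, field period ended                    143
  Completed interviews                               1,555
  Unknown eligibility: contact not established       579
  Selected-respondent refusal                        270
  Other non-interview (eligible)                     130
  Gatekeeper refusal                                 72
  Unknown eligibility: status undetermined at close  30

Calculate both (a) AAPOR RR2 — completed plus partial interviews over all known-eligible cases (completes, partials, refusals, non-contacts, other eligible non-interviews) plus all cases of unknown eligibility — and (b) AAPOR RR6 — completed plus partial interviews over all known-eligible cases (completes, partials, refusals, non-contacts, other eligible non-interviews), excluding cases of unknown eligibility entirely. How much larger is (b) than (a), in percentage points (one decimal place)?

14.1

Declined to participate = 72 + 270 = 342
No contact after all attempts = 143 + 108 = 251
Eligibility not determined = 579 + 30 = 609
Numerator → 1555 + 155 = 1710
Base → 1555 + 155 + 342 + 251 + 130 + 609 = 3042
RR2 = 1710 / 3042 = 0.5621
Base → 1555 + 155 + 342 + 251 + 130 = 2433
RR6 = 1710 / 2433 = 0.7028
Difference = 70.28 − 56.21 = 14.07 percentage points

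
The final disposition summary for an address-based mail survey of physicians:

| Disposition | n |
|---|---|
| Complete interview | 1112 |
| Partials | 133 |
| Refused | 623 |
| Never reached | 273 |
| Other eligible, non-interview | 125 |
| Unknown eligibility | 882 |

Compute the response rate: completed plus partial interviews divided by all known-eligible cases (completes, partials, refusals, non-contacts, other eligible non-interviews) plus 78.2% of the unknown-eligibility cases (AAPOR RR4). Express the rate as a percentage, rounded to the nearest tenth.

Num → 1112 + 133 = 1245
Known eligible → 1112 + 133 + 623 + 273 + 125 = 2266
e × U → 0.7820 × 882 = 689.72
Denom → 2266 + 689.72 = 2955.72
RR4 = 1245 / 2955.72 = 0.4212

42.1%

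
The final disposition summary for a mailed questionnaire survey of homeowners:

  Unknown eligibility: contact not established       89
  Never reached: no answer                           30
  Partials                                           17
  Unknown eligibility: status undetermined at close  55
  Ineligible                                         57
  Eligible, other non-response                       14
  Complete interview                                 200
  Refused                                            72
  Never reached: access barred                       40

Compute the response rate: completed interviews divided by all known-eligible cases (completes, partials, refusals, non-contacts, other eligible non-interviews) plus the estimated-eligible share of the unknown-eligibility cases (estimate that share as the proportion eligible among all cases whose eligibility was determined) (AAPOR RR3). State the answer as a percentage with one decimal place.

40.2%

No answer / not reached = 30 + 40 = 70
Eligibility not determined = 89 + 55 = 144
Num = 200
Eligible (known) = 200 + 17 + 72 + 70 + 14 = 373
e = 373 / (373 + 57) = 373 / 430 = 0.8674
e × U = 0.8674 × 144 = 124.91
Base = 373 + 124.91 = 497.91
RR3 = 200 / 497.91 = 0.4017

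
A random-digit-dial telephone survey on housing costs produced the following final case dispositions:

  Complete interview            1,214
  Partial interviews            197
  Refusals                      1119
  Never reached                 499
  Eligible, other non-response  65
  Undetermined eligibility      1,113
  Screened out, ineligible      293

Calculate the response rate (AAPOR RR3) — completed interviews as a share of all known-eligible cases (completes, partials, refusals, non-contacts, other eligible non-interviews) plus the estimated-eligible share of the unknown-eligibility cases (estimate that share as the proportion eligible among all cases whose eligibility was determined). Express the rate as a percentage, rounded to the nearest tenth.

Num = 1214
Eligible (known) = 1214 + 197 + 1119 + 499 + 65 = 3094
e = 3094 / (3094 + 293) = 3094 / 3387 = 0.9135
e × U = 0.9135 × 1113 = 1016.73
Denom = 3094 + 1016.73 = 4110.73
RR3 = 1214 / 4110.73 = 0.2953

29.5%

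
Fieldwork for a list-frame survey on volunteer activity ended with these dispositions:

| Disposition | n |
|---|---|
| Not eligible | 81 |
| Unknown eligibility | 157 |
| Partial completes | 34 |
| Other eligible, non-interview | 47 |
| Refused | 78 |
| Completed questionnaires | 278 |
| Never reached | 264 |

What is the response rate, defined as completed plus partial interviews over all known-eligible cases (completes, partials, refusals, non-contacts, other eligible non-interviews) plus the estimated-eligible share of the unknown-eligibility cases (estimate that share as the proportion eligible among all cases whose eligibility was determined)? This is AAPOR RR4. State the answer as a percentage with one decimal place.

37.1%

Numerator = 278 + 34 = 312
Determined eligible = 278 + 34 + 78 + 264 + 47 = 701
e = 701 / (701 + 81) = 701 / 782 = 0.8964
Estimated eligible among unknowns = 0.8964 × 157 = 140.73
Denominator = 701 + 140.73 = 841.73
RR4 = 312 / 841.73 = 0.3707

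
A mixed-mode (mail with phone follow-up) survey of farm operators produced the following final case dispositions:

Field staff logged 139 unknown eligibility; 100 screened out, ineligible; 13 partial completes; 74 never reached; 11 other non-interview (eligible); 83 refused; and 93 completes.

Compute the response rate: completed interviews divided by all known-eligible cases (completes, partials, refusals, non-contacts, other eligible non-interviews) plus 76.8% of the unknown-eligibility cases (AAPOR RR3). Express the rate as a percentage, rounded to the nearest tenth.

Num = 93
Determined eligible = 93 + 13 + 83 + 74 + 11 = 274
e × U = 0.7680 × 139 = 106.75
Base = 274 + 106.75 = 380.75
RR3 = 93 / 380.75 = 0.2443

24.4%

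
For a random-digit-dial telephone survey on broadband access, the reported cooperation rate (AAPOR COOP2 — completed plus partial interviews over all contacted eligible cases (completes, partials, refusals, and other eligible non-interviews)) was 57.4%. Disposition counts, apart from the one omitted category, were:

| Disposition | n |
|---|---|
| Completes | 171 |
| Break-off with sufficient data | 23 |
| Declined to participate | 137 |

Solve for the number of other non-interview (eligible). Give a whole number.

7

Top = 171 + 23 = 194
COOP2 = 194 / D = 0.574
D = 194 / 0.574 = 338.0
Other denominator terms total 331
other non-interview (eligible) = 338.0 − 331 ≈ 7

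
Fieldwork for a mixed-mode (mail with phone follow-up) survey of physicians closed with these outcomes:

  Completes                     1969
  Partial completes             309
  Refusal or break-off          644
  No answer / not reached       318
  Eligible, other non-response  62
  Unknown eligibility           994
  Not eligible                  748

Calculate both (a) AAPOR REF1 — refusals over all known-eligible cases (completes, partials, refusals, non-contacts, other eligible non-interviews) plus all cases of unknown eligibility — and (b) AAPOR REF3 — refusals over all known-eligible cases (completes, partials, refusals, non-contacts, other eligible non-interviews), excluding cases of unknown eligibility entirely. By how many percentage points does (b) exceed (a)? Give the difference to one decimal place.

Top = 644
Base = 1969 + 309 + 644 + 318 + 62 + 994 = 4296
REF1 = 644 / 4296 = 0.1499
Base = 1969 + 309 + 644 + 318 + 62 = 3302
REF3 = 644 / 3302 = 0.1950
Difference = 19.50 − 14.99 = 4.51 percentage points

4.5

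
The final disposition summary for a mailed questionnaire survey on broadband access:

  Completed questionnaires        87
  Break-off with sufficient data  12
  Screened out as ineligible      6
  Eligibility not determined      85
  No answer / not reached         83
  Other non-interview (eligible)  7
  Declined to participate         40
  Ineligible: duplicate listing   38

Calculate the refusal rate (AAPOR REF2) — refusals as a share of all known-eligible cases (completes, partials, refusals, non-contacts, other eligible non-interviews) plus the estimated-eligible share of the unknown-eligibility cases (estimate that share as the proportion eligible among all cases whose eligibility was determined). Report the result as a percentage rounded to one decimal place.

Screened out, ineligible = 6 + 38 = 44
Top = 40
Known eligible = 87 + 12 + 40 + 83 + 7 = 229
e = 229 / (229 + 44) = 229 / 273 = 0.8388
e × U = 0.8388 × 85 = 71.30
Denom = 229 + 71.30 = 300.30
REF2 = 40 / 300.30 = 0.1332

13.3%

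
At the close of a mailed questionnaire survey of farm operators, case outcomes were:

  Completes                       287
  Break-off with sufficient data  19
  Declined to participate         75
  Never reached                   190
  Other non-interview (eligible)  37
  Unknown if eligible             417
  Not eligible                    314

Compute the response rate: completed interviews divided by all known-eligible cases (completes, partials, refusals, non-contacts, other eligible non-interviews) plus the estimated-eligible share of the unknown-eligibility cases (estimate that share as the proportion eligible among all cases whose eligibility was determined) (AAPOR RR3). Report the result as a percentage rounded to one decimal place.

Num → 287
Known eligible → 287 + 19 + 75 + 190 + 37 = 608
e = 608 / (608 + 314) = 608 / 922 = 0.6594
Estimated eligible among unknowns → 0.6594 × 417 = 274.97
Base → 608 + 274.97 = 882.97
RR3 = 287 / 882.97 = 0.3250

32.5%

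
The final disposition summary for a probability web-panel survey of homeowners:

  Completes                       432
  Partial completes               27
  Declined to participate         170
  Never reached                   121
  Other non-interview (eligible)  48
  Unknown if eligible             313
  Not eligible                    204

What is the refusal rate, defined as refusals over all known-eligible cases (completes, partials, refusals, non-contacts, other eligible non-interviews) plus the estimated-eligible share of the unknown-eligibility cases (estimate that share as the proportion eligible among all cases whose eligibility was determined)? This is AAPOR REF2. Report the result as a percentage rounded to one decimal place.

16.2%

Numerator: 170
Known eligible: 432 + 27 + 170 + 121 + 48 = 798
e = 798 / (798 + 204) = 798 / 1002 = 0.7964
Eligible share of unknowns: 0.7964 × 313 = 249.27
Denom: 798 + 249.27 = 1047.27
REF2 = 170 / 1047.27 = 0.1623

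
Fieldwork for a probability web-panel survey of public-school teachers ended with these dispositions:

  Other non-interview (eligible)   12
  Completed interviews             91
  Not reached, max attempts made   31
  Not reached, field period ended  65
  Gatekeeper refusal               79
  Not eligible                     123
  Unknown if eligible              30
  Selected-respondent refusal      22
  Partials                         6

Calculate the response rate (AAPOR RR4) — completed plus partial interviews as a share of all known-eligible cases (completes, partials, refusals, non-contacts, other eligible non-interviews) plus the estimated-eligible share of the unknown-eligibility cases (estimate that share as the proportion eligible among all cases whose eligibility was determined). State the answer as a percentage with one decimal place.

29.6%

Declined to participate = 79 + 22 = 101
No answer / not reached = 65 + 31 = 96
Top → 91 + 6 = 97
Determined eligible → 91 + 6 + 101 + 96 + 12 = 306
e = 306 / (306 + 123) = 306 / 429 = 0.7133
Estimated eligible among unknowns → 0.7133 × 30 = 21.40
Denom → 306 + 21.40 = 327.40
RR4 = 97 / 327.40 = 0.2963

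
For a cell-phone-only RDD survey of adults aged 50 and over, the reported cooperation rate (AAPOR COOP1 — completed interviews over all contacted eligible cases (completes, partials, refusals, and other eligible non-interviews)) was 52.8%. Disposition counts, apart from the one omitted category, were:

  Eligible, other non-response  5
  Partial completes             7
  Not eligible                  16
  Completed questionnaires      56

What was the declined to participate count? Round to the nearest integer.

COOP1 = 56 / D = 0.528
D = 56 / 0.528 = 106.1
Remaining denominator categories sum to 68
declined to participate = 106.1 − 68 ≈ 38

38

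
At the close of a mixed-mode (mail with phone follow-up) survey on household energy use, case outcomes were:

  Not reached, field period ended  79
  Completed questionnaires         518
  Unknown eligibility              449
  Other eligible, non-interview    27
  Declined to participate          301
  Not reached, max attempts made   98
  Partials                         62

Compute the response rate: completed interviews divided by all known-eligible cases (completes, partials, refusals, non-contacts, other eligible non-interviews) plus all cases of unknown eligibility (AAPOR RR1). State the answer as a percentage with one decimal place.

Never reached = 79 + 98 = 177
Top: 518
Denom: 518 + 62 + 301 + 177 + 27 + 449 = 1534
RR1 = 518 / 1534 = 0.3377

33.8%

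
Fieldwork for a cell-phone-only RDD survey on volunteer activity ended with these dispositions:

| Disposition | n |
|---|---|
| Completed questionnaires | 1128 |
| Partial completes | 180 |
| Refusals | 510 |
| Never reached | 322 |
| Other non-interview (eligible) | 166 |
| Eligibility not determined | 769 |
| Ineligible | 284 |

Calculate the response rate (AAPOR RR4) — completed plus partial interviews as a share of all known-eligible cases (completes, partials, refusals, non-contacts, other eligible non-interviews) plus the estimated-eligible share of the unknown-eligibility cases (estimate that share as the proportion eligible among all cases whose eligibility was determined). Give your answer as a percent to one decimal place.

Numerator: 1128 + 180 = 1308
Determined eligible: 1128 + 180 + 510 + 322 + 166 = 2306
e = 2306 / (2306 + 284) = 2306 / 2590 = 0.8903
Eligible share of unknowns: 0.8903 × 769 = 684.64
Base: 2306 + 684.64 = 2990.64
RR4 = 1308 / 2990.64 = 0.4374

43.7%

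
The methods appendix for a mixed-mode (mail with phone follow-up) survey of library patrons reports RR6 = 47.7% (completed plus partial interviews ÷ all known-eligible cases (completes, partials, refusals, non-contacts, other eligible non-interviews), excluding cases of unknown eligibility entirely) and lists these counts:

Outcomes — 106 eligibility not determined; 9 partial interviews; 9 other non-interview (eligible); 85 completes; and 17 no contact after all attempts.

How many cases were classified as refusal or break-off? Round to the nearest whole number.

77

Top = 85 + 9 = 94
RR6 = 94 / D = 0.477
D = 94 / 0.477 = 197.1
Other denominator terms total 120
refusal or break-off = 197.1 − 120 ≈ 77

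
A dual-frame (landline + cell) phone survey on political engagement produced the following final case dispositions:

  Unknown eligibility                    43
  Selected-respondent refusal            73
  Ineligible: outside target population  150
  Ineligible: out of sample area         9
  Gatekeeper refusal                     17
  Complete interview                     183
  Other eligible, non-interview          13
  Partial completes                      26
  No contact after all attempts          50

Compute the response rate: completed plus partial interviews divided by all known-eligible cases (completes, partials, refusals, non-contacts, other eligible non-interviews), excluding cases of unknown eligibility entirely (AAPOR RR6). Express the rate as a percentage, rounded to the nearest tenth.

Declined to participate = 17 + 73 = 90
Ineligible = 150 + 9 = 159
Top → 183 + 26 = 209
Denominator → 183 + 26 + 90 + 50 + 13 = 362
RR6 = 209 / 362 = 0.5773

57.7%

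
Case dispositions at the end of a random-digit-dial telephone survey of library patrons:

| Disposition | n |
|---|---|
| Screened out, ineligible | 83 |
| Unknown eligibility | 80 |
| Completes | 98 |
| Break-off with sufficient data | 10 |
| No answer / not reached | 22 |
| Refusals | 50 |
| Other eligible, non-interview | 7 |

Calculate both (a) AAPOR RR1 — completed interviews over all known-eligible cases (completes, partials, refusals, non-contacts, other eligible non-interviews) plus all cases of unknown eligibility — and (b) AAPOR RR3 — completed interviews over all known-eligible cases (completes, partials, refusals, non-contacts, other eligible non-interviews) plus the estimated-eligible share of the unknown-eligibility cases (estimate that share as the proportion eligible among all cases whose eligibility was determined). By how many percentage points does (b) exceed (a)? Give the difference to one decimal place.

3.7

Numerator: 98
Denominator: 98 + 10 + 50 + 22 + 7 + 80 = 267
RR1 = 98 / 267 = 0.3670
Determined eligible: 98 + 10 + 50 + 22 + 7 = 187
e = 187 / (187 + 83) = 187 / 270 = 0.6926
Estimated eligible among unknowns: 0.6926 × 80 = 55.41
Denominator: 187 + 55.41 = 242.41
RR3 = 98 / 242.41 = 0.4043
Difference = 40.43 − 36.70 = 3.73 percentage points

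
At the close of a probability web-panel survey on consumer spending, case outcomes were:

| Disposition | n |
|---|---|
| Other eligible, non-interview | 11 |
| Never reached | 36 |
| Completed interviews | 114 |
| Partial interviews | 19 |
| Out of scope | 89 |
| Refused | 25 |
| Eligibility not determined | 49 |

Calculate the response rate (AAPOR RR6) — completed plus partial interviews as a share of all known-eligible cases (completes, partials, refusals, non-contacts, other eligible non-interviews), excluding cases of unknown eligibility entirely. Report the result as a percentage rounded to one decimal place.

64.9%

Numerator → 114 + 19 = 133
Base → 114 + 19 + 25 + 36 + 11 = 205
RR6 = 133 / 205 = 0.6488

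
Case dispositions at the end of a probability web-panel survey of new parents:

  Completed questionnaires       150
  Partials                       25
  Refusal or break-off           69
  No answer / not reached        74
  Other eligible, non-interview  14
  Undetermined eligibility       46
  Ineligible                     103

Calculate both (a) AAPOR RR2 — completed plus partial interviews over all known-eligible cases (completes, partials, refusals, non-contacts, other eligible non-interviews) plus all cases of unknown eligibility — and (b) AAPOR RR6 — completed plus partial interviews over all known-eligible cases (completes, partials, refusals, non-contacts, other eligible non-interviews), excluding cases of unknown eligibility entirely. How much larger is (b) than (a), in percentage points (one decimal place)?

6.4

Numerator: 150 + 25 = 175
Denom: 150 + 25 + 69 + 74 + 14 + 46 = 378
RR2 = 175 / 378 = 0.4630
Denom: 150 + 25 + 69 + 74 + 14 = 332
RR6 = 175 / 332 = 0.5271
Difference = 52.71 − 46.30 = 6.41 percentage points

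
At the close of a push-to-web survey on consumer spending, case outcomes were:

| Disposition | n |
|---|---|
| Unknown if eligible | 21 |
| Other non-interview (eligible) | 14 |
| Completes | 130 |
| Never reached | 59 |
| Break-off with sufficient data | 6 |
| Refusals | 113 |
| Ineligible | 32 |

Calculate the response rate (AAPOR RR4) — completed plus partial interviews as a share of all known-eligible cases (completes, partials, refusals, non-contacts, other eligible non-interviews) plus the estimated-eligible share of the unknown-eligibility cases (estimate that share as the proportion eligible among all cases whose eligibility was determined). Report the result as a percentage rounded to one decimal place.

39.9%

Numerator → 130 + 6 = 136
Determined eligible → 130 + 6 + 113 + 59 + 14 = 322
e = 322 / (322 + 32) = 322 / 354 = 0.9096
Eligible share of unknowns → 0.9096 × 21 = 19.10
Base → 322 + 19.10 = 341.10
RR4 = 136 / 341.10 = 0.3987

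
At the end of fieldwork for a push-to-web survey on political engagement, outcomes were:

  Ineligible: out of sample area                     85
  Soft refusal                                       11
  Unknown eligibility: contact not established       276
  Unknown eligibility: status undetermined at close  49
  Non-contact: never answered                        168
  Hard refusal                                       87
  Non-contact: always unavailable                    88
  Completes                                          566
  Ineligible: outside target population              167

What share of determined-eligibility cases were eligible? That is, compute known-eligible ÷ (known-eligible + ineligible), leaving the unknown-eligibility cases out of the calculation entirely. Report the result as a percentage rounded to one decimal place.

Refusals = 87 + 11 = 98
No contact after all attempts = 168 + 88 = 256
Undetermined eligibility = 276 + 49 = 325
Screened out, ineligible = 167 + 85 = 252
Eligible (known) → 566 + 98 + 256 = 920
e = 920 / (920 + 252) = 920 / 1172 = 0.7850

78.5%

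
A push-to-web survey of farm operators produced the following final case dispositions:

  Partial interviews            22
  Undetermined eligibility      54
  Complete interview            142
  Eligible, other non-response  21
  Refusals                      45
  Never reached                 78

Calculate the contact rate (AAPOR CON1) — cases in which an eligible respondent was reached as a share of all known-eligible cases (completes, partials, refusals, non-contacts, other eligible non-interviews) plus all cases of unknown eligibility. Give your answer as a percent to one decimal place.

Num → 142 + 22 + 45 + 21 = 230
Denominator → 142 + 22 + 45 + 78 + 21 + 54 = 362
CON1 = 230 / 362 = 0.6354

63.5%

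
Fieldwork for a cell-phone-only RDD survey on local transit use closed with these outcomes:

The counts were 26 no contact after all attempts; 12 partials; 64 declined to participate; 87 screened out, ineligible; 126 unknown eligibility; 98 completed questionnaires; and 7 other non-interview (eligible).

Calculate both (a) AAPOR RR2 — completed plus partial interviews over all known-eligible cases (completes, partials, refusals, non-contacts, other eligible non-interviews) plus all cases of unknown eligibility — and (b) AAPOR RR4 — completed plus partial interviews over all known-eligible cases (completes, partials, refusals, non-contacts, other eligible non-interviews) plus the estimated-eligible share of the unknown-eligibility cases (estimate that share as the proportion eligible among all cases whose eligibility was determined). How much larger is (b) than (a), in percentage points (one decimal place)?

4.2

Top: 98 + 12 = 110
Denom: 98 + 12 + 64 + 26 + 7 + 126 = 333
RR2 = 110 / 333 = 0.3303
Known eligible: 98 + 12 + 64 + 26 + 7 = 207
e = 207 / (207 + 87) = 207 / 294 = 0.7041
e × U: 0.7041 × 126 = 88.72
Denom: 207 + 88.72 = 295.72
RR4 = 110 / 295.72 = 0.3720
Difference = 37.20 − 33.03 = 4.17 percentage points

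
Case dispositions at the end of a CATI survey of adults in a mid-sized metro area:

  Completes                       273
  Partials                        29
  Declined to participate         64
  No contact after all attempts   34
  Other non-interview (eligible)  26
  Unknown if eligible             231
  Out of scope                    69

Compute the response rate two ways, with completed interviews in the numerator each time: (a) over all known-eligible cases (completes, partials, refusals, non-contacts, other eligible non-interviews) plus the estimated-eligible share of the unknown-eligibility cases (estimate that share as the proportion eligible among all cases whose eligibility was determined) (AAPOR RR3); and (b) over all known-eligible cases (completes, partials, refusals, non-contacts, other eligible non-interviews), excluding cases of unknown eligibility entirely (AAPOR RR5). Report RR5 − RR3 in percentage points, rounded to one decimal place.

20.4

Numerator: 273
Determined eligible: 273 + 29 + 64 + 34 + 26 = 426
e = 426 / (426 + 69) = 426 / 495 = 0.8606
Eligible share of unknowns: 0.8606 × 231 = 198.80
Denom: 426 + 198.80 = 624.80
RR3 = 273 / 624.80 = 0.4369
Denom: 273 + 29 + 64 + 34 + 26 = 426
RR5 = 273 / 426 = 0.6408
Difference = 64.08 − 43.69 = 20.39 percentage points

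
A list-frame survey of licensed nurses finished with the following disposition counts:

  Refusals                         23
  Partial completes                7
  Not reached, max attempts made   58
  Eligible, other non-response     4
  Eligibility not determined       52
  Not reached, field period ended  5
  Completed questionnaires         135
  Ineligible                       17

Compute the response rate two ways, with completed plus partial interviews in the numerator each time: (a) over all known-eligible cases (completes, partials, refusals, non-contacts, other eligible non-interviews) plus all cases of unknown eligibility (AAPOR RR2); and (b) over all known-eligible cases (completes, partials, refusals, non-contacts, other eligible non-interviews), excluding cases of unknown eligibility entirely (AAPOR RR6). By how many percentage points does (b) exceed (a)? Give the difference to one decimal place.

11.2

Never reached = 5 + 58 = 63
Numerator: 135 + 7 = 142
Base: 135 + 7 + 23 + 63 + 4 + 52 = 284
RR2 = 142 / 284 = 0.5000
Base: 135 + 7 + 23 + 63 + 4 = 232
RR6 = 142 / 232 = 0.6121
Difference = 61.21 − 50.00 = 11.21 percentage points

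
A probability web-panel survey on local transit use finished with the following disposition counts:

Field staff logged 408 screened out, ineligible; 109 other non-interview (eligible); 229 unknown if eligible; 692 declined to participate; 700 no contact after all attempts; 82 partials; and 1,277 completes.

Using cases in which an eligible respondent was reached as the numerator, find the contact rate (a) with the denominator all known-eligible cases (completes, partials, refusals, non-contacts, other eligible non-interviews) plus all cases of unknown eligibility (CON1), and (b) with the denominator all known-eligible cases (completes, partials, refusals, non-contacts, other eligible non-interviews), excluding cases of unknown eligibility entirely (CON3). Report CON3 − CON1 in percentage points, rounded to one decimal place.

Num = 1277 + 82 + 692 + 109 = 2160
Denom = 1277 + 82 + 692 + 700 + 109 + 229 = 3089
CON1 = 2160 / 3089 = 0.6993
Denom = 1277 + 82 + 692 + 700 + 109 = 2860
CON3 = 2160 / 2860 = 0.7552
Difference = 75.52 − 69.93 = 5.59 percentage points

5.6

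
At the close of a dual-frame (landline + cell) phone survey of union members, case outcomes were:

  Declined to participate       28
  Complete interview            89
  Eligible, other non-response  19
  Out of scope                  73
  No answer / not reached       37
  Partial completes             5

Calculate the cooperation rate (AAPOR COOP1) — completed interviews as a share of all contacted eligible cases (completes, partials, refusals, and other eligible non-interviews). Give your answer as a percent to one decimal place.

63.1%

Num → 89
Denominator → 89 + 5 + 28 + 19 = 141
COOP1 = 89 / 141 = 0.6312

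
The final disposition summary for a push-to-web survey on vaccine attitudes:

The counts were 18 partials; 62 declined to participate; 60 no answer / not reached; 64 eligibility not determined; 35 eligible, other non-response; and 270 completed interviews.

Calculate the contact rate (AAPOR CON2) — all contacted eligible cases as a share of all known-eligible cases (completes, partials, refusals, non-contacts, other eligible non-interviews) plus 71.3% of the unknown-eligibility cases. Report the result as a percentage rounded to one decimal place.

78.5%

Numerator → 270 + 18 + 62 + 35 = 385
Determined eligible → 270 + 18 + 62 + 60 + 35 = 445
Eligible share of unknowns → 0.7130 × 64 = 45.63
Denominator → 445 + 45.63 = 490.63
CON2 = 385 / 490.63 = 0.7847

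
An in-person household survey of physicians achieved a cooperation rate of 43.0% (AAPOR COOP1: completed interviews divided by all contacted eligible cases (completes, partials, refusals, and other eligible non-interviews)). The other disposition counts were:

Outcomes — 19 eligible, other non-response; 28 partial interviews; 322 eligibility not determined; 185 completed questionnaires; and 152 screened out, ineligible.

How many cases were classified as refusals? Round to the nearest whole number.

198

COOP1 = 185 / D = 0.430
D = 185 / 0.430 = 430.2
Other denominator terms total 232
refusals = 430.2 − 232 ≈ 198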